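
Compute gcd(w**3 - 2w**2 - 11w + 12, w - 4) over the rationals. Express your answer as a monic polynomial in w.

Repeated division with remainder:
  w**3 - 2w**2 - 11w + 12 = (w**2 + 2w - 3)(w - 4) + (0)
The last nonzero remainder w - 4 is already monic.

w - 4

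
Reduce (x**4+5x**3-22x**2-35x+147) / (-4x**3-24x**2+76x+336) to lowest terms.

(-x**2+5x-7)/(4x-16)

Apply the Euclidean algorithm:
  x**4+5x**3-22x**2-35x+147 = (-(1/4)x+1/4)(-4x**3-24x**2+76x+336) + (3x**2+30x+63)
  -4x**3-24x**2+76x+336 = (-(4/3)x+16/3)(3x**2+30x+63) + (0)
Last nonzero remainder: 3x**2+30x+63. Dividing through by 3 gives the monic gcd x**2+10x+21.
Cancel x**2+10x+21 from numerator and denominator to get the reduced form.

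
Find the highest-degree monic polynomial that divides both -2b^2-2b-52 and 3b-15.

By polynomial division,
  -2b^2-2b-52 = (-(2/3)b-4)(3b-15) + (-112)
  3b-15 = (-(3/112)b+15/112)(-112) + (0)
The last nonzero remainder is the constant -112, so the polynomials are coprime and gcd = 1.

1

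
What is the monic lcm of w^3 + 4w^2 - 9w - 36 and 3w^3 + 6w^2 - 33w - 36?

w^4 + 5w^3 - 5w^2 - 45w - 36

Euclidean algorithm in ℚ[w]:
  w^3 + 4w^2 - 9w - 36 = (1/3)(3w^3 + 6w^2 - 33w - 36) + (2w^2 + 2w - 24)
  3w^3 + 6w^2 - 33w - 36 = ((3/2)w + 3/2)(2w^2 + 2w - 24) + (0)
Last nonzero remainder: 2w^2 + 2w - 24. Dividing through by 2 gives the monic gcd w^2 + w - 12.
Then lcm(f, g) = f·g / gcd(f, g); expanding and making the result monic gives the answer.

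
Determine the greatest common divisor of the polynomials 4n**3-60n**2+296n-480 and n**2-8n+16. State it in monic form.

n-4

By polynomial division,
  4n**3-60n**2+296n-480 = (4n-28)(n**2-8n+16) + (8n-32)
  n**2-8n+16 = ((1/8)n-1/2)(8n-32) + (0)
Last nonzero remainder: 8n-32. Dividing through by 8 gives the monic gcd n-4.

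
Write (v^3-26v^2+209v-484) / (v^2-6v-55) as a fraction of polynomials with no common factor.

Repeated division with remainder:
  v^3-26v^2+209v-484 = (v-20)(v^2-6v-55) + (144v-1584)
  v^2-6v-55 = ((1/144)v+5/144)(144v-1584) + (0)
Last nonzero remainder: 144v-1584. Dividing through by 144 gives the monic gcd v-11.
Cancel v-11 from numerator and denominator to get the reduced form.

(v^2-15v+44)/(v+5)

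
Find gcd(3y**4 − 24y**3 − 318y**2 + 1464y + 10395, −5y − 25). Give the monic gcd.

Euclidean algorithm in ℚ[y]:
  3y**4 − 24y**3 − 318y**2 + 1464y + 10395 = (−(3/5)y**3 + (39/5)y**2 + (123/5)y − 2079/5)(−5y − 25) + (0)
Last nonzero remainder: −5y − 25. Dividing through by −5 gives the monic gcd y + 5.

y + 5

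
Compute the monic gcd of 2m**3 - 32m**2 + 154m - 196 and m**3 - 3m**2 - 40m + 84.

m**2 - 9m + 14

By polynomial division,
  2m**3 - 32m**2 + 154m - 196 = (2)(m**3 - 3m**2 - 40m + 84) + (-26m**2 + 234m - 364)
  m**3 - 3m**2 - 40m + 84 = (-(1/26)m - 3/13)(-26m**2 + 234m - 364) + (0)
Last nonzero remainder: -26m**2 + 234m - 364. Dividing through by -26 gives the monic gcd m**2 - 9m + 14.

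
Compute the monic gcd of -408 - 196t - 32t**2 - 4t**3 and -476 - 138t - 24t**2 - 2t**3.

34 + 5t + t**2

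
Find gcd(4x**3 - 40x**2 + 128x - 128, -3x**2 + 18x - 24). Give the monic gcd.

Euclidean algorithm in ℚ[x]:
  4x**3 - 40x**2 + 128x - 128 = (-(4/3)x + 16/3)(-3x**2 + 18x - 24) + (0)
Last nonzero remainder: -3x**2 + 18x - 24. Dividing through by -3 gives the monic gcd x**2 - 6x + 8.

x**2 - 6x + 8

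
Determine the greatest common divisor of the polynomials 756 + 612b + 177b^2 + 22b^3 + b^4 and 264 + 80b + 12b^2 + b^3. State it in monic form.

6 + b

Repeated division with remainder:
  b^4 + 22b^3 + 177b^2 + 612b + 756 = (b + 10)(b^3 + 12b^2 + 80b + 264) + (-23b^2 - 452b - 1884)
  b^3 + 12b^2 + 80b + 264 = (-(1/23)b + 176/529)(-23b^2 - 452b - 1884) + ((78540/529)b + 471240/529)
  -23b^2 - 452b - 1884 = (-(12167/78540)b - 83053/39270)((78540/529)b + 471240/529) + (0)
Last nonzero remainder: (78540/529)b + 471240/529. Dividing through by 78540/529 gives the monic gcd b + 6.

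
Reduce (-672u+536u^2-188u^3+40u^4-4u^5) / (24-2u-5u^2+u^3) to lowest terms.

(-56u+12u^2-4u^3)/(2+u)

By polynomial division,
  -4u^5+40u^4-188u^3+536u^2-672u = (-4u^2+20u-96)(u^3-5u^2-2u+24) + (192u^2-1344u+2304)
  u^3-5u^2-2u+24 = ((1/192)u+1/96)(192u^2-1344u+2304) + (0)
Last nonzero remainder: 192u^2-1344u+2304. Dividing through by 192 gives the monic gcd u^2-7u+12.
Cancel u^2-7u+12 from numerator and denominator to get the reduced form.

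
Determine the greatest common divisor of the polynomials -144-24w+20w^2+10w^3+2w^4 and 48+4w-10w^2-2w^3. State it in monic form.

-6+w+w^2

Euclidean algorithm in ℚ[w]:
  2w^4+10w^3+20w^2-24w-144 = (-w)(-2w^3-10w^2+4w+48) + (24w^2+24w-144)
  -2w^3-10w^2+4w+48 = (-(1/12)w-1/3)(24w^2+24w-144) + (0)
Last nonzero remainder: 24w^2+24w-144. Dividing through by 24 gives the monic gcd w^2+w-6.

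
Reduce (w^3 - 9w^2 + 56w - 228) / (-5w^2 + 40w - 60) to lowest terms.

(-w^2 + 3w - 38)/(5w - 10)

By polynomial division,
  w^3 - 9w^2 + 56w - 228 = (-(1/5)w + 1/5)(-5w^2 + 40w - 60) + (36w - 216)
  -5w^2 + 40w - 60 = (-(5/36)w + 5/18)(36w - 216) + (0)
Last nonzero remainder: 36w - 216. Dividing through by 36 gives the monic gcd w - 6.
Cancel w - 6 from numerator and denominator to get the reduced form.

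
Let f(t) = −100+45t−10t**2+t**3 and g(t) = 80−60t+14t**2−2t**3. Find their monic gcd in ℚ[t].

20−5t+t**2

Apply the Euclidean algorithm:
  t**3−10t**2+45t−100 = (−1/2)(−2t**3+14t**2−60t+80) + (−3t**2+15t−60)
  −2t**3+14t**2−60t+80 = ((2/3)t−4/3)(−3t**2+15t−60) + (0)
Last nonzero remainder: −3t**2+15t−60. Dividing through by −3 gives the monic gcd t**2−5t+20.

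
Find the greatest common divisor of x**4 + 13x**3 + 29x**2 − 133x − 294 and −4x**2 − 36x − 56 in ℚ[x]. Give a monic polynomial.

Apply the Euclidean algorithm:
  x**4 + 13x**3 + 29x**2 − 133x − 294 = (−(1/4)x**2 − x + 21/4)(−4x**2 − 36x − 56) + (0)
Last nonzero remainder: −4x**2 − 36x − 56. Dividing through by −4 gives the monic gcd x**2 + 9x + 14.

x**2 + 9x + 14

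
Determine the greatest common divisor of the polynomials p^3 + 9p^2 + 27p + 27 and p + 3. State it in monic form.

Euclidean algorithm in ℚ[p]:
  p^3 + 9p^2 + 27p + 27 = (p^2 + 6p + 9)(p + 3) + (0)
The last nonzero remainder p + 3 is already monic.

p + 3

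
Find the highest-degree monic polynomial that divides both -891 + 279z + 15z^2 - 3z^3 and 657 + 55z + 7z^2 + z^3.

9 + z

Repeated division with remainder:
  -3z^3 + 15z^2 + 279z - 891 = (-3)(z^3 + 7z^2 + 55z + 657) + (36z^2 + 444z + 1080)
  z^3 + 7z^2 + 55z + 657 = ((1/36)z - 4/27)(36z^2 + 444z + 1080) + ((817/9)z + 817)
  36z^2 + 444z + 1080 = ((324/817)z + 1080/817)((817/9)z + 817) + (0)
Last nonzero remainder: (817/9)z + 817. Dividing through by 817/9 gives the monic gcd z + 9.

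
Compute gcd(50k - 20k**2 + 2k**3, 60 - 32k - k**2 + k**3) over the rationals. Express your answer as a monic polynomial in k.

Apply the Euclidean algorithm:
  2k**3 - 20k**2 + 50k = (2)(k**3 - k**2 - 32k + 60) + (-18k**2 + 114k - 120)
  k**3 - k**2 - 32k + 60 = (-(1/18)k - 8/27)(-18k**2 + 114k - 120) + (-(44/9)k + 220/9)
  -18k**2 + 114k - 120 = ((81/22)k - 54/11)(-(44/9)k + 220/9) + (0)
Last nonzero remainder: -(44/9)k + 220/9. Dividing through by -44/9 gives the monic gcd k - 5.

-5 + k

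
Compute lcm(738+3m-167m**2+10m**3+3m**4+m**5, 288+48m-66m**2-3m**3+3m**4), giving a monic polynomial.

Repeated division with remainder:
  m**5+3m**4+10m**3-167m**2+3m+738 = ((1/3)m+4/3)(3m**4-3m**3-66m**2+48m+288) + (36m**3-95m**2-157m+354)
  3m**4-3m**3-66m**2+48m+288 = ((1/12)m+59/432)(36m**3-95m**2-157m+354) + (-(17255/432)m**2+(17255/432)m+17255/72)
  36m**3-95m**2-157m+354 = (-(15552/17255)m+25488/17255)(-(17255/432)m**2+(17255/432)m+17255/72) + (0)
Last nonzero remainder: -(17255/432)m**2+(17255/432)m+17255/72. Dividing through by -17255/432 gives the monic gcd m**2-m-6.
Then lcm(f, g) = f·g / gcd(f, g); expanding and making the result monic gives the answer.

-11808-48m+3410m**2-157m**3-215m**4-6m**5+3m**6+m**7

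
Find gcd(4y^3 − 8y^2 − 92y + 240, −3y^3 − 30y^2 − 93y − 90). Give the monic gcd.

y + 5

By polynomial division,
  4y^3 − 8y^2 − 92y + 240 = (−4/3)(−3y^3 − 30y^2 − 93y − 90) + (−48y^2 − 216y + 120)
  −3y^3 − 30y^2 − 93y − 90 = ((1/16)y + 11/32)(−48y^2 − 216y + 120) + (−(105/4)y − 525/4)
  −48y^2 − 216y + 120 = ((64/35)y − 32/35)(−(105/4)y − 525/4) + (0)
Last nonzero remainder: −(105/4)y − 525/4. Dividing through by −105/4 gives the monic gcd y + 5.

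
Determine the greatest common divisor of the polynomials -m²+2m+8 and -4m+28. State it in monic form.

1

Repeated division with remainder:
  -m²+2m+8 = ((1/4)m+5/4)(-4m+28) + (-27)
  -4m+28 = ((4/27)m-28/27)(-27) + (0)
The last nonzero remainder is the constant -27, so the polynomials are coprime and gcd = 1.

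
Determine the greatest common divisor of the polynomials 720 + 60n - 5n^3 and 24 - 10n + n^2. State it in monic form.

Euclidean algorithm in ℚ[n]:
  -5n^3 + 60n + 720 = (-5n - 50)(n^2 - 10n + 24) + (-320n + 1920)
  n^2 - 10n + 24 = (-(1/320)n + 1/80)(-320n + 1920) + (0)
Last nonzero remainder: -320n + 1920. Dividing through by -320 gives the monic gcd n - 6.

-6 + n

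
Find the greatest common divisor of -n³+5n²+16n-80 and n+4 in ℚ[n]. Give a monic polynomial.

By polynomial division,
  -n³+5n²+16n-80 = (-n²+9n-20)(n+4) + (0)
The last nonzero remainder n+4 is already monic.

n+4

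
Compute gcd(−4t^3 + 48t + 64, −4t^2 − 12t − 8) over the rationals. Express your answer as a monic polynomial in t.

t + 2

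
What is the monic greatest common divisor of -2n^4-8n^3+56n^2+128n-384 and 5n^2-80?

Repeated division with remainder:
  -2n^4-8n^3+56n^2+128n-384 = (-(2/5)n^2-(8/5)n+24/5)(5n^2-80) + (0)
Last nonzero remainder: 5n^2-80. Dividing through by 5 gives the monic gcd n^2-16.

n^2-16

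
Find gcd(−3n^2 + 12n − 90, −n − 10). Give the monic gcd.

1

Repeated division with remainder:
  −3n^2 + 12n − 90 = (3n − 42)(−n − 10) + (−510)
  −n − 10 = ((1/510)n + 1/51)(−510) + (0)
The last nonzero remainder is the constant −510, so the polynomials are coprime and gcd = 1.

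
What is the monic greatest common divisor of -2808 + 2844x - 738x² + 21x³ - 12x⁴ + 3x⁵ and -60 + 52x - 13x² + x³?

12 - 8x + x²

By polynomial division,
  3x⁵ - 12x⁴ + 21x³ - 738x² + 2844x - 2808 = (3x² + 27x + 216)(x³ - 13x² + 52x - 60) + (846x² - 6768x + 10152)
  x³ - 13x² + 52x - 60 = ((1/846)x - 5/846)(846x² - 6768x + 10152) + (0)
Last nonzero remainder: 846x² - 6768x + 10152. Dividing through by 846 gives the monic gcd x² - 8x + 12.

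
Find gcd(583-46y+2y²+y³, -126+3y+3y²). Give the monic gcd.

1

By polynomial division,
  y³+2y²-46y+583 = ((1/3)y+1/3)(3y²+3y-126) + (-5y+625)
  3y²+3y-126 = (-(3/5)y-378/5)(-5y+625) + (47124)
  -5y+625 = (-(5/47124)y+625/47124)(47124) + (0)
The last nonzero remainder is the constant 47124, so the polynomials are coprime and gcd = 1.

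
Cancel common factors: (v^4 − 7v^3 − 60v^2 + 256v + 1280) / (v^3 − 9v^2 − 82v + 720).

(v^3 + v^2 − 52v − 160)/(v^2 − v − 90)

By polynomial division,
  v^4 − 7v^3 − 60v^2 + 256v + 1280 = (v + 2)(v^3 − 9v^2 − 82v + 720) + (40v^2 − 300v − 160)
  v^3 − 9v^2 − 82v + 720 = ((1/40)v − 3/80)(40v^2 − 300v − 160) + (−(357/4)v + 714)
  40v^2 − 300v − 160 = (−(160/357)v − 80/357)(−(357/4)v + 714) + (0)
Last nonzero remainder: −(357/4)v + 714. Dividing through by −357/4 gives the monic gcd v − 8.
Cancel v − 8 from numerator and denominator to get the reduced form.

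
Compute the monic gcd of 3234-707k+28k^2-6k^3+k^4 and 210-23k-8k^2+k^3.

42-13k+k^2

By polynomial division,
  k^4-6k^3+28k^2-707k+3234 = (k+2)(k^3-8k^2-23k+210) + (67k^2-871k+2814)
  k^3-8k^2-23k+210 = ((1/67)k+5/67)(67k^2-871k+2814) + (0)
Last nonzero remainder: 67k^2-871k+2814. Dividing through by 67 gives the monic gcd k^2-13k+42.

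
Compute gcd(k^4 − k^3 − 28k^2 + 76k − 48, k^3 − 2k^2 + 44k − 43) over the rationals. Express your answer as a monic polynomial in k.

Repeated division with remainder:
  k^4 − k^3 − 28k^2 + 76k − 48 = (k + 1)(k^3 − 2k^2 + 44k − 43) + (−70k^2 + 75k − 5)
  k^3 − 2k^2 + 44k − 43 = (−(1/70)k + 13/980)(−70k^2 + 75k − 5) + ((8415/196)k − 8415/196)
  −70k^2 + 75k − 5 = (−(2744/1683)k + 196/1683)((8415/196)k − 8415/196) + (0)
Last nonzero remainder: (8415/196)k − 8415/196. Dividing through by 8415/196 gives the monic gcd k − 1.

k − 1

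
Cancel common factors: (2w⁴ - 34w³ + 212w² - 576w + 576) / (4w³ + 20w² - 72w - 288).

(w³ - 13w² + 54w - 72)/(2w² + 18w + 36)

By polynomial division,
  2w⁴ - 34w³ + 212w² - 576w + 576 = ((1/2)w - 11)(4w³ + 20w² - 72w - 288) + (468w² - 1224w - 2592)
  4w³ + 20w² - 72w - 288 = ((1/117)w + 11/169)(468w² - 1224w - 2592) + ((5040/169)w - 20160/169)
  468w² - 1224w - 2592 = ((2197/140)w + 1521/70)((5040/169)w - 20160/169) + (0)
Last nonzero remainder: (5040/169)w - 20160/169. Dividing through by 5040/169 gives the monic gcd w - 4.
Cancel w - 4 from numerator and denominator to get the reduced form.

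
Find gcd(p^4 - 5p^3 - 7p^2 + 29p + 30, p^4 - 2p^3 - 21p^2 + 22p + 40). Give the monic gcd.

By polynomial division,
  p^4 - 5p^3 - 7p^2 + 29p + 30 = (p^4 - 2p^3 - 21p^2 + 22p + 40) + (-3p^3 + 14p^2 + 7p - 10)
  p^4 - 2p^3 - 21p^2 + 22p + 40 = (-(1/3)p - 8/9)(-3p^3 + 14p^2 + 7p - 10) + (-(56/9)p^2 + (224/9)p + 280/9)
  -3p^3 + 14p^2 + 7p - 10 = ((27/56)p - 9/28)(-(56/9)p^2 + (224/9)p + 280/9) + (0)
Last nonzero remainder: -(56/9)p^2 + (224/9)p + 280/9. Dividing through by -56/9 gives the monic gcd p^2 - 4p - 5.

p^2 - 4p - 5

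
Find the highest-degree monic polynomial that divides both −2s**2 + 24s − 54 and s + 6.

Repeated division with remainder:
  −2s**2 + 24s − 54 = (−2s + 36)(s + 6) + (−270)
  s + 6 = (−(1/270)s − 1/45)(−270) + (0)
The last nonzero remainder is the constant −270, so the polynomials are coprime and gcd = 1.

1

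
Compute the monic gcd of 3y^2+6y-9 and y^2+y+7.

By polynomial division,
  3y^2+6y-9 = (3)(y^2+y+7) + (3y-30)
  y^2+y+7 = ((1/3)y+11/3)(3y-30) + (117)
  3y-30 = ((1/39)y-10/39)(117) + (0)
The last nonzero remainder is the constant 117, so the polynomials are coprime and gcd = 1.

1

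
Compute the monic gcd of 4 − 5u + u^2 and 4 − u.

−4 + u

Repeated division with remainder:
  u^2 − 5u + 4 = (−u + 1)(−u + 4) + (0)
Last nonzero remainder: −u + 4. Dividing through by −1 gives the monic gcd u − 4.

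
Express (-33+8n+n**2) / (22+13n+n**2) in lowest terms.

(-3+n)/(2+n)

Euclidean algorithm in ℚ[n]:
  n**2+8n-33 = (n**2+13n+22) + (-5n-55)
  n**2+13n+22 = (-(1/5)n-2/5)(-5n-55) + (0)
Last nonzero remainder: -5n-55. Dividing through by -5 gives the monic gcd n+11.
Cancel n+11 from numerator and denominator to get the reduced form.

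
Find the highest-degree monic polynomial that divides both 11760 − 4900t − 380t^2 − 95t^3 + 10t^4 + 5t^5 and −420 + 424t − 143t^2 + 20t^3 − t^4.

Euclidean algorithm in ℚ[t]:
  5t^5 + 10t^4 − 95t^3 − 380t^2 − 4900t + 11760 = (−5t − 110)(−t^4 + 20t^3 − 143t^2 + 424t − 420) + (1390t^3 − 13990t^2 + 39640t − 34440)
  −t^4 + 20t^3 − 143t^2 + 424t − 420 = (−(1/1390)t + 1381/193210)(1390t^3 − 13990t^2 + 39640t − 34440) + (−(279888/19321)t^2 + (2239104/19321)t − 3358656/19321)
  1390t^3 − 13990t^2 + 39640t − 34440 = (−(13428095/139944)t + 3960805/19992)(−(279888/19321)t^2 + (2239104/19321)t − 3358656/19321) + (0)
Last nonzero remainder: −(279888/19321)t^2 + (2239104/19321)t − 3358656/19321. Dividing through by −279888/19321 gives the monic gcd t^2 − 8t + 12.

12 − 8t + t^2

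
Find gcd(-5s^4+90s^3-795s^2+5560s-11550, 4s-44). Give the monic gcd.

Apply the Euclidean algorithm:
  -5s^4+90s^3-795s^2+5560s-11550 = (-(5/4)s^3+(35/4)s^2-(205/2)s+525/2)(4s-44) + (0)
Last nonzero remainder: 4s-44. Dividing through by 4 gives the monic gcd s-11.

s-11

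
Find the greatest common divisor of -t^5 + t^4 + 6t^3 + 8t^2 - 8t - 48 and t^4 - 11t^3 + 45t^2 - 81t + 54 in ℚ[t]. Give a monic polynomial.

t^2 - 5t + 6

Repeated division with remainder:
  -t^5 + t^4 + 6t^3 + 8t^2 - 8t - 48 = (-t - 10)(t^4 - 11t^3 + 45t^2 - 81t + 54) + (-59t^3 + 377t^2 - 764t + 492)
  t^4 - 11t^3 + 45t^2 - 81t + 54 = (-(1/59)t + 272/3481)(-59t^3 + 377t^2 - 764t + 492) + ((9025/3481)t^2 - (45125/3481)t + 54150/3481)
  -59t^3 + 377t^2 - 764t + 492 = (-(205379/9025)t + 285442/9025)((9025/3481)t^2 - (45125/3481)t + 54150/3481) + (0)
Last nonzero remainder: (9025/3481)t^2 - (45125/3481)t + 54150/3481. Dividing through by 9025/3481 gives the monic gcd t^2 - 5t + 6.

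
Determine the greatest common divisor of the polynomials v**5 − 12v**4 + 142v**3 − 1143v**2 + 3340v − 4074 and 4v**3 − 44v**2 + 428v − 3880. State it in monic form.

Repeated division with remainder:
  v**5 − 12v**4 + 142v**3 − 1143v**2 + 3340v − 4074 = ((1/4)v**2 − (1/4)v + 6)(4v**3 − 44v**2 + 428v − 3880) + (198v**2 − 198v + 19206)
  4v**3 − 44v**2 + 428v − 3880 = ((2/99)v − 20/99)(198v**2 − 198v + 19206) + (0)
Last nonzero remainder: 198v**2 − 198v + 19206. Dividing through by 198 gives the monic gcd v**2 − v + 97.

v**2 − v + 97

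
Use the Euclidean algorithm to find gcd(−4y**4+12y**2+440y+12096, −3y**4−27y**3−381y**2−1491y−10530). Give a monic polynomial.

y**2+y+54

Euclidean algorithm in ℚ[y]:
  −4y**4+12y**2+440y+12096 = (4/3)(−3y**4−27y**3−381y**2−1491y−10530) + (36y**3+520y**2+2428y+26136)
  −3y**4−27y**3−381y**2−1491y−10530 = (−(1/12)y+49/108)(36y**3+520y**2+2428y+26136) + (−(11194/27)y**2−(11194/27)y−22388)
  36y**3+520y**2+2428y+26136 = (−(486/5597)y−6534/5597)(−(11194/27)y**2−(11194/27)y−22388) + (0)
Last nonzero remainder: −(11194/27)y**2−(11194/27)y−22388. Dividing through by −11194/27 gives the monic gcd y**2+y+54.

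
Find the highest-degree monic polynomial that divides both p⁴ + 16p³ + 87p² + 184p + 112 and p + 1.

Repeated division with remainder:
  p⁴ + 16p³ + 87p² + 184p + 112 = (p³ + 15p² + 72p + 112)(p + 1) + (0)
The last nonzero remainder p + 1 is already monic.

p + 1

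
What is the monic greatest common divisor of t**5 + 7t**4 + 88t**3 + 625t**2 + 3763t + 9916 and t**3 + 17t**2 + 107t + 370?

Apply the Euclidean algorithm:
  t**5 + 7t**4 + 88t**3 + 625t**2 + 3763t + 9916 = (t**2 - 10t + 151)(t**3 + 17t**2 + 107t + 370) + (-1242t**2 - 8694t - 45954)
  t**3 + 17t**2 + 107t + 370 = (-(1/1242)t - 5/621)(-1242t**2 - 8694t - 45954) + (0)
Last nonzero remainder: -1242t**2 - 8694t - 45954. Dividing through by -1242 gives the monic gcd t**2 + 7t + 37.

t**2 + 7t + 37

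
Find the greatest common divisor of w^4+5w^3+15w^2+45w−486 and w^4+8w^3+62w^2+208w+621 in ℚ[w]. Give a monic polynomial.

w^2+2w+27

Euclidean algorithm in ℚ[w]:
  w^4+5w^3+15w^2+45w−486 = (w^4+8w^3+62w^2+208w+621) + (−3w^3−47w^2−163w−1107)
  w^4+8w^3+62w^2+208w+621 = (−(1/3)w+23/9)(−3w^3−47w^2−163w−1107) + ((1150/9)w^2+(2300/9)w+3450)
  −3w^3−47w^2−163w−1107 = (−(27/1150)w−369/1150)((1150/9)w^2+(2300/9)w+3450) + (0)
Last nonzero remainder: (1150/9)w^2+(2300/9)w+3450. Dividing through by 1150/9 gives the monic gcd w^2+2w+27.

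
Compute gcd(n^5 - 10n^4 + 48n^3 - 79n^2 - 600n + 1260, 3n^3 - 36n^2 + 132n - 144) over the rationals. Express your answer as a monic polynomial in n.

n^2 - 8n + 12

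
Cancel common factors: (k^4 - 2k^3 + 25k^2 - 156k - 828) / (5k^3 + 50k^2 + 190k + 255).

(k^3 - 5k^2 + 40k - 276)/(5k^2 + 35k + 85)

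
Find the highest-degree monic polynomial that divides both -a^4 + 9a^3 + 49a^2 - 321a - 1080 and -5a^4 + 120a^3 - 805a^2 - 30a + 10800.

Euclidean algorithm in ℚ[a]:
  -a^4 + 9a^3 + 49a^2 - 321a - 1080 = (1/5)(-5a^4 + 120a^3 - 805a^2 - 30a + 10800) + (-15a^3 + 210a^2 - 315a - 3240)
  -5a^4 + 120a^3 - 805a^2 - 30a + 10800 = ((1/3)a - 10/3)(-15a^3 + 210a^2 - 315a - 3240) + (0)
Last nonzero remainder: -15a^3 + 210a^2 - 315a - 3240. Dividing through by -15 gives the monic gcd a^3 - 14a^2 + 21a + 216.

a^3 - 14a^2 + 21a + 216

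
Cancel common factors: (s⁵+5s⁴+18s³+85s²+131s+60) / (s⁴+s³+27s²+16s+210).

Apply the Euclidean algorithm:
  s⁵+5s⁴+18s³+85s²+131s+60 = (s+4)(s⁴+s³+27s²+16s+210) + (-13s³-39s²-143s-780)
  s⁴+s³+27s²+16s+210 = (-(1/13)s+2/13)(-13s³-39s²-143s-780) + (22s²-22s+330)
  -13s³-39s²-143s-780 = (-(13/22)s-26/11)(22s²-22s+330) + (0)
Last nonzero remainder: 22s²-22s+330. Dividing through by 22 gives the monic gcd s²-s+15.
Cancel s²-s+15 from numerator and denominator to get the reduced form.

(s³+6s²+9s+4)/(s²+2s+14)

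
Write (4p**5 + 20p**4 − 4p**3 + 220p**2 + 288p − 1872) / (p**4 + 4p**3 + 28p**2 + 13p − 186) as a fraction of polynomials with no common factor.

(4p**3 + 16p**2 + 4p + 312)/(p**2 + 3p + 31)

Apply the Euclidean algorithm:
  4p**5 + 20p**4 − 4p**3 + 220p**2 + 288p − 1872 = (4p + 4)(p**4 + 4p**3 + 28p**2 + 13p − 186) + (−132p**3 + 56p**2 + 980p − 1128)
  p**4 + 4p**3 + 28p**2 + 13p − 186 = (−(1/132)p − 73/2178)(−132p**3 + 56p**2 + 980p − 1128) + ((40621/1089)p**2 + (40621/1089)p − 81242/363)
  −132p**3 + 56p**2 + 980p − 1128 = (−(143748/40621)p + 204732/40621)((40621/1089)p**2 + (40621/1089)p − 81242/363) + (0)
Last nonzero remainder: (40621/1089)p**2 + (40621/1089)p − 81242/363. Dividing through by 40621/1089 gives the monic gcd p**2 + p − 6.
Cancel p**2 + p − 6 from numerator and denominator to get the reduced form.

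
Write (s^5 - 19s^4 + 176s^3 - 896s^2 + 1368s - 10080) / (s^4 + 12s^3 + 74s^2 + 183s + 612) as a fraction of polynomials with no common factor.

(s^3 - 20s^2 + 184s - 840)/(s^2 + 11s + 51)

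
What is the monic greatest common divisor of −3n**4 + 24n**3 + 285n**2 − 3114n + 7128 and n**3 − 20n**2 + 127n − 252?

n**2 − 13n + 36

Apply the Euclidean algorithm:
  −3n**4 + 24n**3 + 285n**2 − 3114n + 7128 = (−3n − 36)(n**3 − 20n**2 + 127n − 252) + (−54n**2 + 702n − 1944)
  n**3 − 20n**2 + 127n − 252 = (−(1/54)n + 7/54)(−54n**2 + 702n − 1944) + (0)
Last nonzero remainder: −54n**2 + 702n − 1944. Dividing through by −54 gives the monic gcd n**2 − 13n + 36.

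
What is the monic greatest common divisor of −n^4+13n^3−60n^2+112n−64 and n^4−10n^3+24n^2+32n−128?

n^3−12n^2+48n−64

Euclidean algorithm in ℚ[n]:
  −n^4+13n^3−60n^2+112n−64 = (−1)(n^4−10n^3+24n^2+32n−128) + (3n^3−36n^2+144n−192)
  n^4−10n^3+24n^2+32n−128 = ((1/3)n+2/3)(3n^3−36n^2+144n−192) + (0)
Last nonzero remainder: 3n^3−36n^2+144n−192. Dividing through by 3 gives the monic gcd n^3−12n^2+48n−64.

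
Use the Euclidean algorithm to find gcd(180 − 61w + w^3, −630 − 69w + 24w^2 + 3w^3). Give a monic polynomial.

−5 + w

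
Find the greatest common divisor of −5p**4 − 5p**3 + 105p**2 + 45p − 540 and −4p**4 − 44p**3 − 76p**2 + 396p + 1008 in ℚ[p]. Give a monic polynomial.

p**3 + 4p**2 − 9p − 36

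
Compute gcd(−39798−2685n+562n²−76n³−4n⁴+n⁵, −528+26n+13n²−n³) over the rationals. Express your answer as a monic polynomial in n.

Apply the Euclidean algorithm:
  n⁵−4n⁴−76n³+562n²−2685n−39798 = (−n²−9n−67)(−n³+13n²+26n−528) + (1139n²−5695n−75174)
  −n³+13n²+26n−528 = (−(1/1139)n+8/1139)(1139n²−5695n−75174) + (0)
Last nonzero remainder: 1139n²−5695n−75174. Dividing through by 1139 gives the monic gcd n²−5n−66.

−66−5n+n²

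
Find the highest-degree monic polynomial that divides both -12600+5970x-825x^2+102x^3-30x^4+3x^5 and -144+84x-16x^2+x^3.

24-10x+x^2

Euclidean algorithm in ℚ[x]:
  3x^5-30x^4+102x^3-825x^2+5970x-12600 = (3x^2+18x+138)(x^3-16x^2+84x-144) + (303x^2-3030x+7272)
  x^3-16x^2+84x-144 = ((1/303)x-2/101)(303x^2-3030x+7272) + (0)
Last nonzero remainder: 303x^2-3030x+7272. Dividing through by 303 gives the monic gcd x^2-10x+24.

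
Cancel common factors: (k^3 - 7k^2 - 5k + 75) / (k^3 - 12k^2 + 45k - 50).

(k + 3)/(k - 2)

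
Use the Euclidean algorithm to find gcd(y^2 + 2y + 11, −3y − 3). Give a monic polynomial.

1

Repeated division with remainder:
  y^2 + 2y + 11 = (−(1/3)y − 1/3)(−3y − 3) + (10)
  −3y − 3 = (−(3/10)y − 3/10)(10) + (0)
The last nonzero remainder is the constant 10, so the polynomials are coprime and gcd = 1.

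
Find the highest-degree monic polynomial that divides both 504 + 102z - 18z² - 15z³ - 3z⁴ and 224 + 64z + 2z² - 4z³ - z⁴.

56 + 30z + 8z² + z³

Euclidean algorithm in ℚ[z]:
  -3z⁴ - 15z³ - 18z² + 102z + 504 = (3)(-z⁴ - 4z³ + 2z² + 64z + 224) + (-3z³ - 24z² - 90z - 168)
  -z⁴ - 4z³ + 2z² + 64z + 224 = ((1/3)z - 4/3)(-3z³ - 24z² - 90z - 168) + (0)
Last nonzero remainder: -3z³ - 24z² - 90z - 168. Dividing through by -3 gives the monic gcd z³ + 8z² + 30z + 56.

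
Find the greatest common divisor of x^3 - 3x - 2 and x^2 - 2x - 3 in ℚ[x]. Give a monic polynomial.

x + 1

Apply the Euclidean algorithm:
  x^3 - 3x - 2 = (x + 2)(x^2 - 2x - 3) + (4x + 4)
  x^2 - 2x - 3 = ((1/4)x - 3/4)(4x + 4) + (0)
Last nonzero remainder: 4x + 4. Dividing through by 4 gives the monic gcd x + 1.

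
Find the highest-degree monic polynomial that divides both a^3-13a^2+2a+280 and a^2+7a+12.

Apply the Euclidean algorithm:
  a^3-13a^2+2a+280 = (a-20)(a^2+7a+12) + (130a+520)
  a^2+7a+12 = ((1/130)a+3/130)(130a+520) + (0)
Last nonzero remainder: 130a+520. Dividing through by 130 gives the monic gcd a+4.

a+4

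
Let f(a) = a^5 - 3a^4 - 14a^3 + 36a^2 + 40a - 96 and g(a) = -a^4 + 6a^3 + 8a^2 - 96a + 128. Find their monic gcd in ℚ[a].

a^2 - 6a + 8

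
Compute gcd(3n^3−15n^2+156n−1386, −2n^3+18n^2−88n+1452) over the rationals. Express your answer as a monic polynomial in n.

n^2+2n+66

By polynomial division,
  3n^3−15n^2+156n−1386 = (−3/2)(−2n^3+18n^2−88n+1452) + (12n^2+24n+792)
  −2n^3+18n^2−88n+1452 = (−(1/6)n+11/6)(12n^2+24n+792) + (0)
Last nonzero remainder: 12n^2+24n+792. Dividing through by 12 gives the monic gcd n^2+2n+66.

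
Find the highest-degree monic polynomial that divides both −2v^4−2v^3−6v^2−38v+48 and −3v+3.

Apply the Euclidean algorithm:
  −2v^4−2v^3−6v^2−38v+48 = ((2/3)v^3+(4/3)v^2+(10/3)v+16)(−3v+3) + (0)
Last nonzero remainder: −3v+3. Dividing through by −3 gives the monic gcd v−1.

v−1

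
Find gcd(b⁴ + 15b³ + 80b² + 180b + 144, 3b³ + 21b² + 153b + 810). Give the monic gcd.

b + 6

By polynomial division,
  b⁴ + 15b³ + 80b² + 180b + 144 = ((1/3)b + 8/3)(3b³ + 21b² + 153b + 810) + (-27b² - 498b - 2016)
  3b³ + 21b² + 153b + 810 = (-(1/9)b + 103/81)(-27b² - 498b - 2016) + ((15181/27)b + 30362/9)
  -27b² - 498b - 2016 = (-(729/15181)b - 9072/15181)((15181/27)b + 30362/9) + (0)
Last nonzero remainder: (15181/27)b + 30362/9. Dividing through by 15181/27 gives the monic gcd b + 6.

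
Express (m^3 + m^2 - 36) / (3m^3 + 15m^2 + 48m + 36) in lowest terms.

Apply the Euclidean algorithm:
  m^3 + m^2 - 36 = (1/3)(3m^3 + 15m^2 + 48m + 36) + (-4m^2 - 16m - 48)
  3m^3 + 15m^2 + 48m + 36 = (-(3/4)m - 3/4)(-4m^2 - 16m - 48) + (0)
Last nonzero remainder: -4m^2 - 16m - 48. Dividing through by -4 gives the monic gcd m^2 + 4m + 12.
Cancel m^2 + 4m + 12 from numerator and denominator to get the reduced form.

(m - 3)/(3m + 3)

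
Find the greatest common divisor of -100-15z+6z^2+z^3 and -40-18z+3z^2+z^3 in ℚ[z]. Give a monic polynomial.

By polynomial division,
  z^3+6z^2-15z-100 = (z^3+3z^2-18z-40) + (3z^2+3z-60)
  z^3+3z^2-18z-40 = ((1/3)z+2/3)(3z^2+3z-60) + (0)
Last nonzero remainder: 3z^2+3z-60. Dividing through by 3 gives the monic gcd z^2+z-20.

-20+z+z^2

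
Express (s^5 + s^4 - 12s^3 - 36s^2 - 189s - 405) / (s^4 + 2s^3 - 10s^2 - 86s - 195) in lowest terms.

Apply the Euclidean algorithm:
  s^5 + s^4 - 12s^3 - 36s^2 - 189s - 405 = (s - 1)(s^4 + 2s^3 - 10s^2 - 86s - 195) + (40s^2 - 80s - 600)
  s^4 + 2s^3 - 10s^2 - 86s - 195 = ((1/40)s^2 + (1/10)s + 13/40)(40s^2 - 80s - 600) + (0)
Last nonzero remainder: 40s^2 - 80s - 600. Dividing through by 40 gives the monic gcd s^2 - 2s - 15.
Cancel s^2 - 2s - 15 from numerator and denominator to get the reduced form.

(s^3 + 3s^2 + 9s + 27)/(s^2 + 4s + 13)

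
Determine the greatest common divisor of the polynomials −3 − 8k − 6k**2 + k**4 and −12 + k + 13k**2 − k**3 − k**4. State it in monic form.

−3 − 2k + k**2

By polynomial division,
  k**4 − 6k**2 − 8k − 3 = (−1)(−k**4 − k**3 + 13k**2 + k − 12) + (−k**3 + 7k**2 − 7k − 15)
  −k**4 − k**3 + 13k**2 + k − 12 = (k + 8)(−k**3 + 7k**2 − 7k − 15) + (−36k**2 + 72k + 108)
  −k**3 + 7k**2 − 7k − 15 = ((1/36)k − 5/36)(−36k**2 + 72k + 108) + (0)
Last nonzero remainder: −36k**2 + 72k + 108. Dividing through by −36 gives the monic gcd k**2 − 2k − 3.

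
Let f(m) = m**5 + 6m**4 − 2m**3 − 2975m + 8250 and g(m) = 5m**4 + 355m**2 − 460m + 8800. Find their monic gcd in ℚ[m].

m**2 + 4m + 55

Euclidean algorithm in ℚ[m]:
  m**5 + 6m**4 − 2m**3 − 2975m + 8250 = ((1/5)m + 6/5)(5m**4 + 355m**2 − 460m + 8800) + (−73m**3 − 334m**2 − 4183m − 2310)
  5m**4 + 355m**2 − 460m + 8800 = (−(5/73)m + 1670/5329)(−73m**3 − 334m**2 − 4183m − 2310) + ((922780/5329)m**2 + (3691120/5329)m + 50752900/5329)
  −73m**3 − 334m**2 − 4183m − 2310 = (−(389017/922780)m − 111909/461390)((922780/5329)m**2 + (3691120/5329)m + 50752900/5329) + (0)
Last nonzero remainder: (922780/5329)m**2 + (3691120/5329)m + 50752900/5329. Dividing through by 922780/5329 gives the monic gcd m**2 + 4m + 55.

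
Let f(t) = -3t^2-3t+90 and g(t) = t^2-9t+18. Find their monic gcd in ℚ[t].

Euclidean algorithm in ℚ[t]:
  -3t^2-3t+90 = (-3)(t^2-9t+18) + (-30t+144)
  t^2-9t+18 = (-(1/30)t+7/50)(-30t+144) + (-54/25)
  -30t+144 = ((125/9)t-200/3)(-54/25) + (0)
The last nonzero remainder is the constant -54/25, so the polynomials are coprime and gcd = 1.

1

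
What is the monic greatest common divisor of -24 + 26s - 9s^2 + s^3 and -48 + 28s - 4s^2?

By polynomial division,
  s^3 - 9s^2 + 26s - 24 = (-(1/4)s + 1/2)(-4s^2 + 28s - 48) + (0)
Last nonzero remainder: -4s^2 + 28s - 48. Dividing through by -4 gives the monic gcd s^2 - 7s + 12.

12 - 7s + s^2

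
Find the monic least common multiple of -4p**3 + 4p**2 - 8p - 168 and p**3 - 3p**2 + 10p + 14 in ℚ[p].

By polynomial division,
  -4p**3 + 4p**2 - 8p - 168 = (-4)(p**3 - 3p**2 + 10p + 14) + (-8p**2 + 32p - 112)
  p**3 - 3p**2 + 10p + 14 = (-(1/8)p - 1/8)(-8p**2 + 32p - 112) + (0)
Last nonzero remainder: -8p**2 + 32p - 112. Dividing through by -8 gives the monic gcd p**2 - 4p + 14.
Then lcm(f, g) = f·g / gcd(f, g); expanding and making the result monic gives the answer.

p**4 + p**2 + 44p + 42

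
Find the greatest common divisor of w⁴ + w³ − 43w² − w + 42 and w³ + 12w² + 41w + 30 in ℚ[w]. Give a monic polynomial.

By polynomial division,
  w⁴ + w³ − 43w² − w + 42 = (w − 11)(w³ + 12w² + 41w + 30) + (48w² + 420w + 372)
  w³ + 12w² + 41w + 30 = ((1/48)w + 13/192)(48w² + 420w + 372) + ((77/16)w + 77/16)
  48w² + 420w + 372 = ((768/77)w + 5952/77)((77/16)w + 77/16) + (0)
Last nonzero remainder: (77/16)w + 77/16. Dividing through by 77/16 gives the monic gcd w + 1.

w + 1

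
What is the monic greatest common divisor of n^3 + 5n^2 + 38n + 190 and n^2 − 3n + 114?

By polynomial division,
  n^3 + 5n^2 + 38n + 190 = (n + 8)(n^2 − 3n + 114) + (−52n − 722)
  n^2 − 3n + 114 = (−(1/52)n + 439/1352)(−52n − 722) + (235543/676)
  −52n − 722 = (−(35152/235543)n − 25688/12397)(235543/676) + (0)
The last nonzero remainder is the constant 235543/676, so the polynomials are coprime and gcd = 1.

1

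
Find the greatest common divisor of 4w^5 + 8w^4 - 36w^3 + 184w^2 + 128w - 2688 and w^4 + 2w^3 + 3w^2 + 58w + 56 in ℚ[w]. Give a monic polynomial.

w^3 + w^2 + 2w + 56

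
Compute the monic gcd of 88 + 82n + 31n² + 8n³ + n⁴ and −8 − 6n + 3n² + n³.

4 + n

Repeated division with remainder:
  n⁴ + 8n³ + 31n² + 82n + 88 = (n + 5)(n³ + 3n² − 6n − 8) + (22n² + 120n + 128)
  n³ + 3n² − 6n − 8 = ((1/22)n − 27/242)(22n² + 120n + 128) + ((190/121)n + 760/121)
  22n² + 120n + 128 = ((1331/95)n + 1936/95)((190/121)n + 760/121) + (0)
Last nonzero remainder: (190/121)n + 760/121. Dividing through by 190/121 gives the monic gcd n + 4.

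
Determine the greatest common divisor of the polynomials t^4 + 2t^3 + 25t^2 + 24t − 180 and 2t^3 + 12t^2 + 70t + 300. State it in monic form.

t^2 + t + 30

By polynomial division,
  t^4 + 2t^3 + 25t^2 + 24t − 180 = ((1/2)t − 2)(2t^3 + 12t^2 + 70t + 300) + (14t^2 + 14t + 420)
  2t^3 + 12t^2 + 70t + 300 = ((1/7)t + 5/7)(14t^2 + 14t + 420) + (0)
Last nonzero remainder: 14t^2 + 14t + 420. Dividing through by 14 gives the monic gcd t^2 + t + 30.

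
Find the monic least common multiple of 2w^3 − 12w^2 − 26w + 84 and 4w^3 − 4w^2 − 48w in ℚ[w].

w^5 − 10w^4 + 11w^3 + 94w^2 − 168w

Repeated division with remainder:
  2w^3 − 12w^2 − 26w + 84 = (1/2)(4w^3 − 4w^2 − 48w) + (−10w^2 − 2w + 84)
  4w^3 − 4w^2 − 48w = (−(2/5)w + 12/25)(−10w^2 − 2w + 84) + (−(336/25)w − 1008/25)
  −10w^2 − 2w + 84 = ((125/168)w − 25/12)(−(336/25)w − 1008/25) + (0)
Last nonzero remainder: −(336/25)w − 1008/25. Dividing through by −336/25 gives the monic gcd w + 3.
Then lcm(f, g) = f·g / gcd(f, g); expanding and making the result monic gives the answer.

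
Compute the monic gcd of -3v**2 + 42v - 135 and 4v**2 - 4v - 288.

v - 9

Repeated division with remainder:
  -3v**2 + 42v - 135 = (-3/4)(4v**2 - 4v - 288) + (39v - 351)
  4v**2 - 4v - 288 = ((4/39)v + 32/39)(39v - 351) + (0)
Last nonzero remainder: 39v - 351. Dividing through by 39 gives the monic gcd v - 9.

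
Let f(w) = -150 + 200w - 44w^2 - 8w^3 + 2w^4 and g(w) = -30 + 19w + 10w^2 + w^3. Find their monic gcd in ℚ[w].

Repeated division with remainder:
  2w^4 - 8w^3 - 44w^2 + 200w - 150 = (2w - 28)(w^3 + 10w^2 + 19w - 30) + (198w^2 + 792w - 990)
  w^3 + 10w^2 + 19w - 30 = ((1/198)w + 1/33)(198w^2 + 792w - 990) + (0)
Last nonzero remainder: 198w^2 + 792w - 990. Dividing through by 198 gives the monic gcd w^2 + 4w - 5.

-5 + 4w + w^2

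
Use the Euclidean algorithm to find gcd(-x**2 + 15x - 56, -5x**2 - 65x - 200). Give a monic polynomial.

1

Euclidean algorithm in ℚ[x]:
  -x**2 + 15x - 56 = (1/5)(-5x**2 - 65x - 200) + (28x - 16)
  -5x**2 - 65x - 200 = (-(5/28)x - 475/196)(28x - 16) + (-11700/49)
  28x - 16 = (-(343/2925)x + 196/2925)(-11700/49) + (0)
The last nonzero remainder is the constant -11700/49, so the polynomials are coprime and gcd = 1.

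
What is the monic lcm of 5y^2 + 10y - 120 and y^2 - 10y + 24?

y^3 - 4y^2 - 36y + 144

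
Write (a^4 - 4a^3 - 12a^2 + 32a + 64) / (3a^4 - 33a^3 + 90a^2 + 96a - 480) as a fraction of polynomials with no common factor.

By polynomial division,
  a^4 - 4a^3 - 12a^2 + 32a + 64 = (1/3)(3a^4 - 33a^3 + 90a^2 + 96a - 480) + (7a^3 - 42a^2 + 224)
  3a^4 - 33a^3 + 90a^2 + 96a - 480 = ((3/7)a - 15/7)(7a^3 - 42a^2 + 224) + (0)
Last nonzero remainder: 7a^3 - 42a^2 + 224. Dividing through by 7 gives the monic gcd a^3 - 6a^2 + 32.
Cancel a^3 - 6a^2 + 32 from numerator and denominator to get the reduced form.

(a + 2)/(3a - 15)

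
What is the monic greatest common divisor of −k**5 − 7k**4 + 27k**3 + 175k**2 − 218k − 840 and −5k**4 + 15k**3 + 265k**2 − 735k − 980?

Repeated division with remainder:
  −k**5 − 7k**4 + 27k**3 + 175k**2 − 218k − 840 = ((1/5)k + 2)(−5k**4 + 15k**3 + 265k**2 − 735k − 980) + (−56k**3 − 208k**2 + 1448k + 1120)
  −5k**4 + 15k**3 + 265k**2 − 735k − 980 = ((5/56)k − 235/392)(−56k**3 − 208k**2 + 1448k + 1120) + ((540/49)k**2 + (1620/49)k − 2160/7)
  −56k**3 − 208k**2 + 1448k + 1120 = (−(686/135)k − 98/27)((540/49)k**2 + (1620/49)k − 2160/7) + (0)
Last nonzero remainder: (540/49)k**2 + (1620/49)k − 2160/7. Dividing through by 540/49 gives the monic gcd k**2 + 3k − 28.

k**2 + 3k − 28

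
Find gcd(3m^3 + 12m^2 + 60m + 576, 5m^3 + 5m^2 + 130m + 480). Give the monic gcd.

m^2 - 2m + 32

By polynomial division,
  3m^3 + 12m^2 + 60m + 576 = (3/5)(5m^3 + 5m^2 + 130m + 480) + (9m^2 - 18m + 288)
  5m^3 + 5m^2 + 130m + 480 = ((5/9)m + 5/3)(9m^2 - 18m + 288) + (0)
Last nonzero remainder: 9m^2 - 18m + 288. Dividing through by 9 gives the monic gcd m^2 - 2m + 32.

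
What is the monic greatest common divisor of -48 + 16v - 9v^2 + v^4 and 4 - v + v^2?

By polynomial division,
  v^4 - 9v^2 + 16v - 48 = (v^2 + v - 12)(v^2 - v + 4) + (0)
The last nonzero remainder v^2 - v + 4 is already monic.

4 - v + v^2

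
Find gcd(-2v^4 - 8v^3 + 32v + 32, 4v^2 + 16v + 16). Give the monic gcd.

v^2 + 4v + 4

By polynomial division,
  -2v^4 - 8v^3 + 32v + 32 = (-(1/2)v^2 + 2)(4v^2 + 16v + 16) + (0)
Last nonzero remainder: 4v^2 + 16v + 16. Dividing through by 4 gives the monic gcd v^2 + 4v + 4.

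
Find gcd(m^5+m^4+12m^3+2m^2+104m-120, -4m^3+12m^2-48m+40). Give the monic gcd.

By polynomial division,
  m^5+m^4+12m^3+2m^2+104m-120 = (-(1/4)m^2-m-3)(-4m^3+12m^2-48m+40) + (0)
Last nonzero remainder: -4m^3+12m^2-48m+40. Dividing through by -4 gives the monic gcd m^3-3m^2+12m-10.

m^3-3m^2+12m-10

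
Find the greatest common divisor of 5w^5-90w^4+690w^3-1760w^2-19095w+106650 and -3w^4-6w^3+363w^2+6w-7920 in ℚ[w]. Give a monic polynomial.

w^2-w-30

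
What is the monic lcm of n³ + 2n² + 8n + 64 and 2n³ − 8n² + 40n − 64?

By polynomial division,
  n³ + 2n² + 8n + 64 = (1/2)(2n³ − 8n² + 40n − 64) + (6n² − 12n + 96)
  2n³ − 8n² + 40n − 64 = ((1/3)n − 2/3)(6n² − 12n + 96) + (0)
Last nonzero remainder: 6n² − 12n + 96. Dividing through by 6 gives the monic gcd n² − 2n + 16.
Then lcm(f, g) = f·g / gcd(f, g); expanding and making the result monic gives the answer.

n⁴ + 4n² + 48n − 128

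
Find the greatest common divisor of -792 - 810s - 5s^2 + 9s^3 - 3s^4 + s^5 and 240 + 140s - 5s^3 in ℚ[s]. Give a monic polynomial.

By polynomial division,
  s^5 - 3s^4 + 9s^3 - 5s^2 - 810s - 792 = (-(1/5)s^2 + (3/5)s - 37/5)(-5s^3 + 140s + 240) + (-41s^2 + 82s + 984)
  -5s^3 + 140s + 240 = ((5/41)s + 10/41)(-41s^2 + 82s + 984) + (0)
Last nonzero remainder: -41s^2 + 82s + 984. Dividing through by -41 gives the monic gcd s^2 - 2s - 24.

-24 - 2s + s^2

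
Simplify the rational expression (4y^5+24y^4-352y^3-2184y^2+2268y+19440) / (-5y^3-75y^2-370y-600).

(-4y^3+12y^2+324y-972)/(5y+30)

Euclidean algorithm in ℚ[y]:
  4y^5+24y^4-352y^3-2184y^2+2268y+19440 = (-(4/5)y^2+(36/5)y+108/5)(-5y^3-75y^2-370y-600) + (1620y^2+14580y+32400)
  -5y^3-75y^2-370y-600 = (-(1/324)y-1/54)(1620y^2+14580y+32400) + (0)
Last nonzero remainder: 1620y^2+14580y+32400. Dividing through by 1620 gives the monic gcd y^2+9y+20.
Cancel y^2+9y+20 from numerator and denominator to get the reduced form.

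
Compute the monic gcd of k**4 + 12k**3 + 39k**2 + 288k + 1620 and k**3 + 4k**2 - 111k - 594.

k**2 + 15k + 54

Apply the Euclidean algorithm:
  k**4 + 12k**3 + 39k**2 + 288k + 1620 = (k + 8)(k**3 + 4k**2 - 111k - 594) + (118k**2 + 1770k + 6372)
  k**3 + 4k**2 - 111k - 594 = ((1/118)k - 11/118)(118k**2 + 1770k + 6372) + (0)
Last nonzero remainder: 118k**2 + 1770k + 6372. Dividing through by 118 gives the monic gcd k**2 + 15k + 54.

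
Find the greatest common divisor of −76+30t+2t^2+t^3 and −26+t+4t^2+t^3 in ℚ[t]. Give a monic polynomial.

Apply the Euclidean algorithm:
  t^3+2t^2+30t−76 = (t^3+4t^2+t−26) + (−2t^2+29t−50)
  t^3+4t^2+t−26 = (−(1/2)t−37/4)(−2t^2+29t−50) + ((977/4)t−977/2)
  −2t^2+29t−50 = (−(8/977)t+100/977)((977/4)t−977/2) + (0)
Last nonzero remainder: (977/4)t−977/2. Dividing through by 977/4 gives the monic gcd t−2.

−2+t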